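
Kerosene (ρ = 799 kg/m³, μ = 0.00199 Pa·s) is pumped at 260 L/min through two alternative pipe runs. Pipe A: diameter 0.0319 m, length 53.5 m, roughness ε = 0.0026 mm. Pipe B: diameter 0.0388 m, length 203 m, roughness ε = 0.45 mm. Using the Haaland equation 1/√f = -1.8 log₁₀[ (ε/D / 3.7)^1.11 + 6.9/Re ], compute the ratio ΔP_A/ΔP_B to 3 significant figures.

Pipe A: V = Q/A = 0.004333/0.0007992 = 5.422 m/s; Re = 6.944e+04; ε/D = 8.15e-05; Haaland → f = 0.01954; ΔP_A = f(L/D)(ρV²/2) = 3.849e+05 Pa.
Pipe B: V = Q/A = 0.004333/0.001182 = 3.665 m/s; Re = 5.709e+04; ε/D = 0.0116; Haaland → f = 0.04085; ΔP_B = f(L/D)(ρV²/2) = 1.147e+06 Pa.
ΔP_A/ΔP_B = 3.849e+05/1.147e+06 = 0.336.

ΔP_A/ΔP_B ≈ 0.336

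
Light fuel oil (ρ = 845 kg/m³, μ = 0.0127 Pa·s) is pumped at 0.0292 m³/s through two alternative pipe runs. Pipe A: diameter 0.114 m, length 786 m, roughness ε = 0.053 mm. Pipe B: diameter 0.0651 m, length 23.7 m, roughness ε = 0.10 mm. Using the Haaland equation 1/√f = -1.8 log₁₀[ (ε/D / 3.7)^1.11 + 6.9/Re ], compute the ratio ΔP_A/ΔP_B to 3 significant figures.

Pipe A: V = Q/A = 0.0292/0.01021 = 2.861 m/s; Re = 2.17e+04; ε/D = 0.000465; Haaland → f = 0.02611; ΔP_A = f(L/D)(ρV²/2) = 6.225e+05 Pa.
Pipe B: V = Q/A = 0.0292/0.003329 = 8.773 m/s; Re = 3.8e+04; ε/D = 0.00154; Haaland → f = 0.02599; ΔP_B = f(L/D)(ρV²/2) = 3.076e+05 Pa.
ΔP_A/ΔP_B = 6.225e+05/3.076e+05 = 2.02.

ΔP_A/ΔP_B ≈ 2.02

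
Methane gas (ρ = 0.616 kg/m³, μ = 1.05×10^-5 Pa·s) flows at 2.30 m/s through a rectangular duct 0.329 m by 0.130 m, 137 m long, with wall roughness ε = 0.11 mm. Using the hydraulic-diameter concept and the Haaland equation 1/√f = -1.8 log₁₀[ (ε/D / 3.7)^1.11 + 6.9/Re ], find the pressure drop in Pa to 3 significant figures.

ΔP ≈ 30.6 Pa

Hydraulic diameter D_h = 4A/P = 4·(0.329·0.13)/(2·(0.329+0.13)) = 0.1711/0.918 = 0.1864 m.
Re = ρVD_h/μ = 0.616·2.3·0.1864/1.05e-05 = 2.515e+04.
ε/D_h = 0.00011/0.1864 = 0.00059; Haaland gives 1/√f = -1.8 log₁₀[6.1e-05+0.000274] = 6.254, so f = 0.02557.
ΔP = f(L/D_h)(ρV²/2) = 0.02557·137/0.1864·1.629 = 30.62 Pa.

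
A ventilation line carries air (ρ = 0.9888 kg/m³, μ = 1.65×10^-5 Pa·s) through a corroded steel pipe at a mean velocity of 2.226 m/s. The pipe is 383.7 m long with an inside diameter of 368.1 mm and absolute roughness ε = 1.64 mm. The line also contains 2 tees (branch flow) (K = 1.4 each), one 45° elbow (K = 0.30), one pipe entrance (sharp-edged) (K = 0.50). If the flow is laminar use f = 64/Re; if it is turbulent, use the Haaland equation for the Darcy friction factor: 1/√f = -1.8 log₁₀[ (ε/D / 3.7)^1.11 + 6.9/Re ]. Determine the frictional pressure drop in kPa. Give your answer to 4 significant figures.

Reynolds number Re = ρVD/μ = 0.9888 · 2.226 · 0.3681 / 1.65e-05 = 4.91e+04.
Re > 4000 → turbulent. Relative roughness ε/D = 0.00164/0.3681 = 0.00446. Haaland: 1/√f = -1.8 log₁₀[(0.00446/3.7)^1.11 + 6.9/4.91e+04] = -1.8 log₁₀[0.000575 + 0.000141] = 5.662, so f = 0.03119.
Total minor-loss coefficient ΣK = 2·1.4 + 1·0.3 + 1·0.5 = 3.6.
ΔP = [f·L/D + ΣK]·(ρV²/2) = [0.03119·383.7/0.3681 + 3.6]·(0.9888·2.226²/2) = [32.52 + 3.6]·2.45 = 88.48 Pa.
ΔP = 88.48 Pa = 0.08848 kPa.

ΔP ≈ 0.08848 kPa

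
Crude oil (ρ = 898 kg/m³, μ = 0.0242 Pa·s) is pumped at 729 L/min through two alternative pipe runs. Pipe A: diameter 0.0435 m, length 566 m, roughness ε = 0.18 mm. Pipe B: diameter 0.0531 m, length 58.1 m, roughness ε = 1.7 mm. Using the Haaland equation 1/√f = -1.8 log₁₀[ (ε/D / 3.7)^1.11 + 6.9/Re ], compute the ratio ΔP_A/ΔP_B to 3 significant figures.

ΔP_A/ΔP_B ≈ 14.9

Pipe A: V = Q/A = 0.01215/0.001486 = 8.175 m/s; Re = 1.32e+04; ε/D = 0.00414; Haaland → f = 0.03481; ΔP_A = f(L/D)(ρV²/2) = 1.359e+07 Pa.
Pipe B: V = Q/A = 0.01215/0.002215 = 5.487 m/s; Re = 1.081e+04; ε/D = 0.032; Haaland → f = 0.06158; ΔP_B = f(L/D)(ρV²/2) = 9.106e+05 Pa.
ΔP_A/ΔP_B = 1.359e+07/9.106e+05 = 14.9.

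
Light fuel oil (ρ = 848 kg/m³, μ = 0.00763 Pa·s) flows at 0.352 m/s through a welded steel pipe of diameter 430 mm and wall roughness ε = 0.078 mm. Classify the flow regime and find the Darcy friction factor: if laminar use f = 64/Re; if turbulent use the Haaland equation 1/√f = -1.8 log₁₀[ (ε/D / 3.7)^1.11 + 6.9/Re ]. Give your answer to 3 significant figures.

f ≈ 0.0272

Re = ρVD/μ = 848·0.352·0.43/0.00763 = 1.682e+04.
Re > 4000 → turbulent. ε/D = 7.8e-05/0.43 = 0.000181; Haaland: 1/√f = -1.8 log₁₀[1.65e-05 + 0.00041] = 6.066, so f = 0.02718.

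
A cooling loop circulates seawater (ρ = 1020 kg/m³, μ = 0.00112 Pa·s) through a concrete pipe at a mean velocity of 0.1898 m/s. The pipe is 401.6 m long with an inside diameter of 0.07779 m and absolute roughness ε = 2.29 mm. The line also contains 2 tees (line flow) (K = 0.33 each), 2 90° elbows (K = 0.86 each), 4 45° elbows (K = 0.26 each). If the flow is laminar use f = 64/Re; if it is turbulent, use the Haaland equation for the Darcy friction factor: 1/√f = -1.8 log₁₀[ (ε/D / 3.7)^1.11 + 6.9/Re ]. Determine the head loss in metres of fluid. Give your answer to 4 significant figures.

h_f ≈ 0.5666 m

Reynolds number Re = ρVD/μ = 1020 · 0.1898 · 0.07779 / 0.00112 = 1.345e+04.
Re > 4000 → turbulent. Relative roughness ε/D = 0.00229/0.07779 = 0.0294. Haaland: 1/√f = -1.8 log₁₀[(0.0294/3.7)^1.11 + 6.9/1.345e+04] = -1.8 log₁₀[0.00468 + 0.000513] = 4.113, so f = 0.05911.
Total minor-loss coefficient ΣK = 2·0.33 + 2·0.86 + 4·0.26 = 3.42.
ΔP = [f·L/D + ΣK]·(ρV²/2) = [0.05911·401.6/0.07779 + 3.42]·(1020·0.1898²/2) = [305.2 + 3.42]·18.37 = 5670 Pa.
Head loss h_f = ΔP/(ρg) = 5670/(1020·9.81) = 0.5666 m.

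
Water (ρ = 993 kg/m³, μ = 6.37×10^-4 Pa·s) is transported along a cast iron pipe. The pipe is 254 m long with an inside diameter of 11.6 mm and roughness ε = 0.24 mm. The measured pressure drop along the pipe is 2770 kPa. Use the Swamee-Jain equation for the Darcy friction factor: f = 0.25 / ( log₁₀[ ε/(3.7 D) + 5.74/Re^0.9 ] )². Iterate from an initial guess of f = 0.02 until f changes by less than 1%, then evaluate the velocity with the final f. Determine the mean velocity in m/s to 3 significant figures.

Rearranging Darcy-Weisbach: V = √(2·ΔP·D/(f·L·ρ)). With ε/D = 0.00024/0.0116 = 0.0207, iterate starting from f = 0.02:
  f = 0.02 → V = √(2·2.77e+06·0.0116/(0.02·254·993)) = 3.569 m/s; Re = ρVD/μ = 6.454e+04; f → 0.05018
  f = 0.05018 → V = 2.253 m/s; Re = 4.075e+04; f → 0.05064
Converged (Δf/f < 1%). With the final f = 0.05064: V = √(2·2.77e+06·0.0116/(0.05064·254·993)) = 2.243 m/s.

V ≈ 2.24 m/s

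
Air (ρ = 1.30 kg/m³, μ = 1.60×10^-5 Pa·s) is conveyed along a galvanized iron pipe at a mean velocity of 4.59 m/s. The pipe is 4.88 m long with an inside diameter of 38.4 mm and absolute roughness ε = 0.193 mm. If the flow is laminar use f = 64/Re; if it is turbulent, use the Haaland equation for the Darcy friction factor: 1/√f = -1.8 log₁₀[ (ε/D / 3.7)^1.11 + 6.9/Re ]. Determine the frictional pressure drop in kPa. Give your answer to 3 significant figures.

ΔP ≈ 0.0620 kPa

Reynolds number Re = ρVD/μ = 1.3 · 4.59 · 0.0384 / 1.6e-05 = 1.432e+04.
Re > 4000 → turbulent. Relative roughness ε/D = 0.000193/0.0384 = 0.00503. Haaland: 1/√f = -1.8 log₁₀[(0.00503/3.7)^1.11 + 6.9/1.432e+04] = -1.8 log₁₀[0.000657 + 0.000482] = 5.298, so f = 0.03562.
Darcy-Weisbach: ΔP = f(L/D)(ρV²/2) = 0.03562·(4.88/0.0384)·(1.3·4.59²/2) = 0.03562·127.1·13.69 = 61.99 Pa.
ΔP = 61.99 Pa = 0.0620 kPa.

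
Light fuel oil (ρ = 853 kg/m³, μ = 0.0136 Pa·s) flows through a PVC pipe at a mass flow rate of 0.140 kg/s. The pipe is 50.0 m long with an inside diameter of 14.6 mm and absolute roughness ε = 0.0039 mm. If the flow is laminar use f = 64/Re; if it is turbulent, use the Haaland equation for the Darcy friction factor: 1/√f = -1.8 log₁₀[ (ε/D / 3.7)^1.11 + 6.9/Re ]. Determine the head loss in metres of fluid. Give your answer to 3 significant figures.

A = πD²/4 = π(0.0146)²/4 = 0.0001674 m²; mean velocity V = ṁ/(ρA) = 0.14/(853 · 0.0001674) = 0.9804 m/s.
Reynolds number Re = ρVD/μ = 853 · 0.9804 · 0.0146 / 0.0136 = 897.7.
Re < 2300 → laminar flow, so f = 64/Re = 64/897.7 = 0.07129 (the turbulent correlation is not needed).
Darcy-Weisbach: ΔP = f(L/D)(ρV²/2) = 0.07129·(50/0.0146)·(853·0.9804²/2) = 0.07129·3425·409.9 = 1.001e+05 Pa.
Head loss h_f = ΔP/(ρg) = 1.001e+05/(853·9.81) = 12.0 m.

h_f ≈ 12.0 m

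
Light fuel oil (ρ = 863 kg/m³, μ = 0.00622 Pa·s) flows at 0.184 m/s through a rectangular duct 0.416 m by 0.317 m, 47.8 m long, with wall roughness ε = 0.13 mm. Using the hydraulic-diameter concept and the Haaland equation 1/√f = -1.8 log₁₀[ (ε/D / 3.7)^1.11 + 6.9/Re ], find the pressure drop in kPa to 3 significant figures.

Hydraulic diameter D_h = 4A/P = 4·(0.416·0.317)/(2·(0.416+0.317)) = 0.5275/1.466 = 0.3598 m.
Re = ρVD_h/μ = 863·0.184·0.3598/0.00622 = 9186.
ε/D_h = 0.00013/0.3598 = 0.000361; Haaland gives 1/√f = -1.8 log₁₀[3.54e-05+0.000751] = 5.588, so f = 0.03203.
ΔP = f(L/D_h)(ρV²/2) = 0.03203·47.8/0.3598·14.61 = 62.16 Pa.
ΔP = 0.0622 kPa.

ΔP ≈ 0.0622 kPa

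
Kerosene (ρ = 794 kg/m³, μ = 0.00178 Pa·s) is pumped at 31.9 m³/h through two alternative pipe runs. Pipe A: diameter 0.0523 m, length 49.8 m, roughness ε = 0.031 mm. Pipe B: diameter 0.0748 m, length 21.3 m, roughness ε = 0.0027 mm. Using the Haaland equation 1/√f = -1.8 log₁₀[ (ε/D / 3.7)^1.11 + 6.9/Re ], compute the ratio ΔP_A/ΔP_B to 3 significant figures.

ΔP_A/ΔP_B ≈ 14.7

Pipe A: V = Q/A = 0.008861/0.002148 = 4.125 m/s; Re = 9.623e+04; ε/D = 0.000593; Haaland → f = 0.02054; ΔP_A = f(L/D)(ρV²/2) = 1.321e+05 Pa.
Pipe B: V = Q/A = 0.008861/0.004394 = 2.016 m/s; Re = 6.728e+04; ε/D = 3.61e-05; Haaland → f = 0.01951; ΔP_B = f(L/D)(ρV²/2) = 8968 Pa.
ΔP_A/ΔP_B = 1.321e+05/8968 = 14.7.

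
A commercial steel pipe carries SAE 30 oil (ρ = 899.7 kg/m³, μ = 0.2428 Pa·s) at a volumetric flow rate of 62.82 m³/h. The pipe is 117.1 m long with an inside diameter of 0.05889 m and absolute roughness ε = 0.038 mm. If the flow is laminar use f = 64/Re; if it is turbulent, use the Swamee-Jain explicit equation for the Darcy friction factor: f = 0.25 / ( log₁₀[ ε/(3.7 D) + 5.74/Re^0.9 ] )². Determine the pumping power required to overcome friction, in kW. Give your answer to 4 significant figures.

Q = 62.82 m³/h = 62.82/3600 = 0.01745 m³/s.
Cross-sectional area A = πD²/4 = π(0.05889)²/4 = 0.002724 m²; mean velocity V = Q/A = 0.01745/0.002724 = 6.407 m/s.
Reynolds number Re = ρVD/μ = 899.7 · 6.407 · 0.05889 / 0.243 = 1398.
Re < 2300 → laminar flow, so f = 64/Re = 64/1398 = 0.04578 (the turbulent correlation is not needed).
Darcy-Weisbach: ΔP = f(L/D)(ρV²/2) = 0.04578·(117.1/0.05889)·(899.7·6.407²/2) = 0.04578·1988·1.846e+04 = 1.681e+06 Pa.
Pumping power P = QΔP = 0.01745·1.681e+06 = 29329 W = 29.33 kW.

P ≈ 29.33 kW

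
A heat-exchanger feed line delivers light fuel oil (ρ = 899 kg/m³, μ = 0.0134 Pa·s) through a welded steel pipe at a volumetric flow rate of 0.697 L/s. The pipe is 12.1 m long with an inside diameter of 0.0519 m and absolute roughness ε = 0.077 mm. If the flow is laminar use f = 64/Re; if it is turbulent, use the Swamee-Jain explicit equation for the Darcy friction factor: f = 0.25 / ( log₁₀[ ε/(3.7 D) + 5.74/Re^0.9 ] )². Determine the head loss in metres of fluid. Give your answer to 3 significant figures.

h_f ≈ 0.0720 m

Q = 0.697 L/s = 0.697/1000 = 0.000697 m³/s.
Cross-sectional area A = πD²/4 = π(0.0519)²/4 = 0.002116 m²; mean velocity V = Q/A = 0.000697/0.002116 = 0.3295 m/s.
Reynolds number Re = ρVD/μ = 899 · 0.3295 · 0.0519 / 0.0134 = 1147.
Re < 2300 → laminar flow, so f = 64/Re = 64/1147 = 0.05579 (the turbulent correlation is not needed).
Darcy-Weisbach: ΔP = f(L/D)(ρV²/2) = 0.05579·(12.1/0.0519)·(899·0.3295²/2) = 0.05579·233.1·48.79 = 634.6 Pa.
Head loss h_f = ΔP/(ρg) = 634.6/(899·9.81) = 0.0720 m.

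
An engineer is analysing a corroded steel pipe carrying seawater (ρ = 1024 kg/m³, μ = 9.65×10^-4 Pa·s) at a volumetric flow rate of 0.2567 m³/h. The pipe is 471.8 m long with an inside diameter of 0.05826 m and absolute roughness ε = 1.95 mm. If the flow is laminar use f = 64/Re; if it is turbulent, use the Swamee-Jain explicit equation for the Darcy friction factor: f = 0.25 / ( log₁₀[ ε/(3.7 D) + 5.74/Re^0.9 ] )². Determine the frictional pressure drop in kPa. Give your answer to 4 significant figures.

ΔP ≈ 0.1148 kPa

Q = 0.2567 m³/h = 0.2567/3600 = 7.131e-05 m³/s.
Cross-sectional area A = πD²/4 = π(0.05826)²/4 = 0.002666 m²; mean velocity V = Q/A = 7.131e-05/0.002666 = 0.02675 m/s.
Reynolds number Re = ρVD/μ = 1024 · 0.02675 · 0.05826 / 0.000965 = 1654.
Re < 2300 → laminar flow, so f = 64/Re = 64/1654 = 0.0387 (the turbulent correlation is not needed).
Darcy-Weisbach: ΔP = f(L/D)(ρV²/2) = 0.0387·(471.8/0.05826)·(1024·0.02675²/2) = 0.0387·8098·0.3663 = 114.8 Pa.
ΔP = 114.8 Pa = 0.1148 kPa.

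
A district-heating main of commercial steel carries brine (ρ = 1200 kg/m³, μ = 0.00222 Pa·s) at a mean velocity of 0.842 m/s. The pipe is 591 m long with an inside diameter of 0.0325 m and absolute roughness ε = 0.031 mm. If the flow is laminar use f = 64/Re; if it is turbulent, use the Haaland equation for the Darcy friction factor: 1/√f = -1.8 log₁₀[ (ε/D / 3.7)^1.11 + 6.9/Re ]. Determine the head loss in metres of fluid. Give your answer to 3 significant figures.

h_f ≈ 19.3 m

Reynolds number Re = ρVD/μ = 1200 · 0.842 · 0.0325 / 0.00222 = 1.479e+04.
Re > 4000 → turbulent. Relative roughness ε/D = 3.1e-05/0.0325 = 0.000954. Haaland: 1/√f = -1.8 log₁₀[(0.000954/3.7)^1.11 + 6.9/1.479e+04] = -1.8 log₁₀[0.000104 + 0.000466] = 5.839, so f = 0.02933.
Darcy-Weisbach: ΔP = f(L/D)(ρV²/2) = 0.02933·(591/0.0325)·(1200·0.842²/2) = 0.02933·1.818e+04·425.4 = 2.269e+05 Pa.
Head loss h_f = ΔP/(ρg) = 2.269e+05/(1200·9.81) = 19.3 m.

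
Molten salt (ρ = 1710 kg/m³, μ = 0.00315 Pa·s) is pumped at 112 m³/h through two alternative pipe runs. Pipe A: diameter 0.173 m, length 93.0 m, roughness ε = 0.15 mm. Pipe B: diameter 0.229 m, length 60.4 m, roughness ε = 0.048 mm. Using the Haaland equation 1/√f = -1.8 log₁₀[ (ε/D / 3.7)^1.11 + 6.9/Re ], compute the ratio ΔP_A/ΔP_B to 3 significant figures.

Pipe A: V = Q/A = 0.03111/0.02351 = 1.324 m/s; Re = 1.243e+05; ε/D = 0.000867; Haaland → f = 0.02107; ΔP_A = f(L/D)(ρV²/2) = 1.697e+04 Pa.
Pipe B: V = Q/A = 0.03111/0.04119 = 0.7554 m/s; Re = 9.39e+04; ε/D = 0.00021; Haaland → f = 0.01898; ΔP_B = f(L/D)(ρV²/2) = 2442 Pa.
ΔP_A/ΔP_B = 1.697e+04/2442 = 6.95.

ΔP_A/ΔP_B ≈ 6.95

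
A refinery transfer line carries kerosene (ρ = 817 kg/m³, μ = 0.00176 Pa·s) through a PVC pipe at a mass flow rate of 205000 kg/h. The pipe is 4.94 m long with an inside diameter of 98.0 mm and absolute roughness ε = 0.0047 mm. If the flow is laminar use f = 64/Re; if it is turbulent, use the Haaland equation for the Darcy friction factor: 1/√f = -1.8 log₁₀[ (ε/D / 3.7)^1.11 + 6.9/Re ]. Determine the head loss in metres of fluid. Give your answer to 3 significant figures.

h_f ≈ 3.07 m

ṁ = 205000 kg/h = 205000/3600 = 56.94 kg/s.
A = πD²/4 = π(0.098)²/4 = 0.007543 m²; mean velocity V = ṁ/(ρA) = 56.94/(817 · 0.007543) = 9.24 m/s.
Reynolds number Re = ρVD/μ = 817 · 9.24 · 0.098 / 0.00176 = 4.204e+05.
Re > 4000 → turbulent. Relative roughness ε/D = 4.7e-06/0.098 = 4.8e-05. Haaland: 1/√f = -1.8 log₁₀[(4.8e-05/3.7)^1.11 + 6.9/4.204e+05] = -1.8 log₁₀[3.76e-06 + 1.64e-05] = 8.451, so f = 0.014.
Darcy-Weisbach: ΔP = f(L/D)(ρV²/2) = 0.014·(4.94/0.098)·(817·9.24²/2) = 0.014·50.41·3.488e+04 = 2.462e+04 Pa.
Head loss h_f = ΔP/(ρg) = 2.462e+04/(817·9.81) = 3.07 m.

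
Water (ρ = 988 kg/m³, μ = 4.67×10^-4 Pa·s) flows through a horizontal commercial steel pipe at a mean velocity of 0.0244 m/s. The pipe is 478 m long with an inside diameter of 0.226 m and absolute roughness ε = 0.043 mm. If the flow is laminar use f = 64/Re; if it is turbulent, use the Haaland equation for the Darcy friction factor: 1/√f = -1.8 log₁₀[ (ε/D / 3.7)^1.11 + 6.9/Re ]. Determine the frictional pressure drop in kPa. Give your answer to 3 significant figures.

Reynolds number Re = ρVD/μ = 988 · 0.0244 · 0.226 / 0.000467 = 1.167e+04.
Re > 4000 → turbulent. Relative roughness ε/D = 4.3e-05/0.226 = 0.00019. Haaland: 1/√f = -1.8 log₁₀[(0.00019/3.7)^1.11 + 6.9/1.167e+04] = -1.8 log₁₀[1.74e-05 + 0.000591] = 5.788, so f = 0.02985.
Darcy-Weisbach: ΔP = f(L/D)(ρV²/2) = 0.02985·(478/0.226)·(988·0.0244²/2) = 0.02985·2115·0.2941 = 18.57 Pa.
ΔP = 18.57 Pa = 0.0186 kPa.

ΔP ≈ 0.0186 kPa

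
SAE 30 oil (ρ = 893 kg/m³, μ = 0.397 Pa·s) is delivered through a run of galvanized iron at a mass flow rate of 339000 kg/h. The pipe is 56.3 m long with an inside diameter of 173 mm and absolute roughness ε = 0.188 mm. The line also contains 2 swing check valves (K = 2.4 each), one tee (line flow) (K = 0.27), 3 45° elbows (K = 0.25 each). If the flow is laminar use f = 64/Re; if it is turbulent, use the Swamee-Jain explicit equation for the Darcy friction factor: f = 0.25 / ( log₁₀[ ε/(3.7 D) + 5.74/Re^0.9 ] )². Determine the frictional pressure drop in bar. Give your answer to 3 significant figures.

ṁ = 339000 kg/h = 339000/3600 = 94.17 kg/s.
A = πD²/4 = π(0.173)²/4 = 0.02351 m²; mean velocity V = ṁ/(ρA) = 94.17/(893 · 0.02351) = 4.486 m/s.
Reynolds number Re = ρVD/μ = 893 · 4.486 · 0.173 / 0.397 = 1746.
Re < 2300 → laminar flow, so f = 64/Re = 64/1746 = 0.03666 (the turbulent correlation is not needed).
Total minor-loss coefficient ΣK = 2·2.4 + 1·0.27 + 3·0.25 = 5.82.
ΔP = [f·L/D + ΣK]·(ρV²/2) = [0.03666·56.3/0.173 + 5.82]·(893·4.486²/2) = [11.93 + 5.82]·8986 = 1.595e+05 Pa.
ΔP = 1.595e+05 Pa = 1.60 bar.

ΔP ≈ 1.60 bar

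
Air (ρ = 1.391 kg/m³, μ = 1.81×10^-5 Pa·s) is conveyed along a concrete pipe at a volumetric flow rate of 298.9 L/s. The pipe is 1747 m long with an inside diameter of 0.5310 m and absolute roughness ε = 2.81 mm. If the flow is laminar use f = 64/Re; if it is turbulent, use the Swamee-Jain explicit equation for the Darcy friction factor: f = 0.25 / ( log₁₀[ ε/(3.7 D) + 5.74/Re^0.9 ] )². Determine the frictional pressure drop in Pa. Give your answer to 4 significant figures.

ΔP ≈ 136.9 Pa

Q = 298.9 L/s = 298.9/1000 = 0.2989 m³/s.
Cross-sectional area A = πD²/4 = π(0.531)²/4 = 0.2215 m²; mean velocity V = Q/A = 0.2989/0.2215 = 1.35 m/s.
Reynolds number Re = ρVD/μ = 1.391 · 1.35 · 0.531 / 1.81e-05 = 5.508e+04.
Re > 4000 → turbulent. Relative roughness ε/D = 0.00281/0.531 = 0.00529. Swamee-Jain: f = 0.25/(log₁₀[0.00529/3.7 + 5.74/5.508e+04^0.9])² = 0.25/(log₁₀[0.00143 + 0.00031])² = 0.25/(-2.759)² = 0.03284.
Darcy-Weisbach: ΔP = f(L/D)(ρV²/2) = 0.03284·(1747/0.531)·(1.391·1.35²/2) = 0.03284·3290·1.267 = 136.9 Pa.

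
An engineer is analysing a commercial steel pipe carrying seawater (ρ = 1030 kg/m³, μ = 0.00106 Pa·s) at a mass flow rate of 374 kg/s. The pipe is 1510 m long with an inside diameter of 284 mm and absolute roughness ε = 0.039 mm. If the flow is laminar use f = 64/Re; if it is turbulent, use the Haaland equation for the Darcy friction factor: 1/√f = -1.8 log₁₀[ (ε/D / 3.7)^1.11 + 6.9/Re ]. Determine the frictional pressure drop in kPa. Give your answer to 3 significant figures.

ΔP ≈ 1210 kPa

A = πD²/4 = π(0.284)²/4 = 0.06335 m²; mean velocity V = ṁ/(ρA) = 374/(1030 · 0.06335) = 5.732 m/s.
Reynolds number Re = ρVD/μ = 1030 · 5.732 · 0.284 / 0.00106 = 1.582e+06.
Re > 4000 → turbulent. Relative roughness ε/D = 3.9e-05/0.284 = 0.000137. Haaland: 1/√f = -1.8 log₁₀[(0.000137/3.7)^1.11 + 6.9/1.582e+06] = -1.8 log₁₀[1.21e-05 + 4.36e-06] = 8.611, so f = 0.01349.
Darcy-Weisbach: ΔP = f(L/D)(ρV²/2) = 0.01349·(1510/0.284)·(1030·5.732²/2) = 0.01349·5317·1.692e+04 = 1.213e+06 Pa.
ΔP = 1.213e+06 Pa = 1210 kPa.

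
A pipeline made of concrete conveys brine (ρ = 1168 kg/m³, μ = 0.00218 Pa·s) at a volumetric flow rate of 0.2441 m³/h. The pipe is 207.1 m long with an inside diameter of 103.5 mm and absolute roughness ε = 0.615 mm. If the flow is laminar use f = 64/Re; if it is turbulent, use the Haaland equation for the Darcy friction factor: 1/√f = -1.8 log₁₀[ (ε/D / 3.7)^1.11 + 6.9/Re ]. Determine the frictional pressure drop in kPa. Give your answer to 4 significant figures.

Q = 0.2441 m³/h = 0.2441/3600 = 6.781e-05 m³/s.
Cross-sectional area A = πD²/4 = π(0.1035)²/4 = 0.008413 m²; mean velocity V = Q/A = 6.781e-05/0.008413 = 0.008059 m/s.
Reynolds number Re = ρVD/μ = 1168 · 0.008059 · 0.1035 / 0.00218 = 446.9.
Re < 2300 → laminar flow, so f = 64/Re = 64/446.9 = 0.1432 (the turbulent correlation is not needed).
Darcy-Weisbach: ΔP = f(L/D)(ρV²/2) = 0.1432·(207.1/0.1035)·(1168·0.008059²/2) = 0.1432·2001·0.03793 = 10.87 Pa.
ΔP = 10.87 Pa = 0.01087 kPa.

ΔP ≈ 0.01087 kPa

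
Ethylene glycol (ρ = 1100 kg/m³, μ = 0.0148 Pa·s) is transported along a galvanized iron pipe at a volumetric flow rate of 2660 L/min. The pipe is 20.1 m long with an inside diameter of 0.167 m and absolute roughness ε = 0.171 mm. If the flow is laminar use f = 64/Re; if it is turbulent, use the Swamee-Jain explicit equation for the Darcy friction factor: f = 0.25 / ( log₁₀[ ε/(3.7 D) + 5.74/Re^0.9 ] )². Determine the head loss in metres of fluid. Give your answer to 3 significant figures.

h_f ≈ 0.679 m

Q = 2660 L/min = 2660/60000 = 0.04433 m³/s.
Cross-sectional area A = πD²/4 = π(0.167)²/4 = 0.0219 m²; mean velocity V = Q/A = 0.04433/0.0219 = 2.024 m/s.
Reynolds number Re = ρVD/μ = 1100 · 2.024 · 0.167 / 0.0148 = 2.512e+04.
Re > 4000 → turbulent. Relative roughness ε/D = 0.000171/0.167 = 0.00102. Swamee-Jain: f = 0.25/(log₁₀[0.00102/3.7 + 5.74/2.512e+04^0.9])² = 0.25/(log₁₀[0.000277 + 0.000629])² = 0.25/(-3.043)² = 0.027.
Darcy-Weisbach: ΔP = f(L/D)(ρV²/2) = 0.027·(20.1/0.167)·(1100·2.024²/2) = 0.027·120.4·2253 = 7322 Pa.
Head loss h_f = ΔP/(ρg) = 7322/(1100·9.81) = 0.679 m.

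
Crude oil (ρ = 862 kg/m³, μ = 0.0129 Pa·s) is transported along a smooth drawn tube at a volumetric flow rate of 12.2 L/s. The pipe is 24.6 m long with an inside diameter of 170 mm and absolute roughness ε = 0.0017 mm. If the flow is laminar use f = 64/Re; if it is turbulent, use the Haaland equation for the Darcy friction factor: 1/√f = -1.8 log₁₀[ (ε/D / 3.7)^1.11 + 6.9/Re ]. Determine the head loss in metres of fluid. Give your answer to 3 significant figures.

h_f ≈ 0.0757 m

Q = 12.2 L/s = 12.2/1000 = 0.0122 m³/s.
Cross-sectional area A = πD²/4 = π(0.17)²/4 = 0.0227 m²; mean velocity V = Q/A = 0.0122/0.0227 = 0.5375 m/s.
Reynolds number Re = ρVD/μ = 862 · 0.5375 · 0.17 / 0.0129 = 6106.
Re > 4000 → turbulent. Relative roughness ε/D = 1.7e-06/0.17 = 1e-05. Haaland: 1/√f = -1.8 log₁₀[(1e-05/3.7)^1.11 + 6.9/6106] = -1.8 log₁₀[6.6e-07 + 0.00113] = 5.304, so f = 0.03555.
Darcy-Weisbach: ΔP = f(L/D)(ρV²/2) = 0.03555·(24.6/0.17)·(862·0.5375²/2) = 0.03555·144.7·124.5 = 640.5 Pa.
Head loss h_f = ΔP/(ρg) = 640.5/(862·9.81) = 0.0757 m.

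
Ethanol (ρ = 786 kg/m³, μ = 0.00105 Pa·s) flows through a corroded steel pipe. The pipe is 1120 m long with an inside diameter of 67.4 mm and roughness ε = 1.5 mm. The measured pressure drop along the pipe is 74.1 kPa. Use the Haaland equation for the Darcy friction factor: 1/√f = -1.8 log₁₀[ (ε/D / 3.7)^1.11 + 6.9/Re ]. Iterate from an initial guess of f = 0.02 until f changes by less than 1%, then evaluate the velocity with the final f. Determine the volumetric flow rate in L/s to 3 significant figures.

Rearranging Darcy-Weisbach: V = √(2·ΔP·D/(f·L·ρ)). With ε/D = 0.0015/0.0674 = 0.0223, iterate starting from f = 0.02:
  f = 0.02 → V = √(2·7.41e+04·0.0674/(0.02·1120·786)) = 0.7532 m/s; Re = ρVD/μ = 3.8e+04; f → 0.05173
  f = 0.05173 → V = 0.4683 m/s; Re = 2.363e+04; f → 0.05229
  f = 0.05229 → V = 0.4658 m/s; Re = 2.35e+04; f → 0.0523
Converged (Δf/f < 1%). With the final f = 0.0523: V = √(2·7.41e+04·0.0674/(0.0523·1120·786)) = 0.4658 m/s.
Q = V·A = 0.4658·(π/4·0.0674²) = 0.001662 m³/s = 1.66 L/s.

Q ≈ 1.66 L/s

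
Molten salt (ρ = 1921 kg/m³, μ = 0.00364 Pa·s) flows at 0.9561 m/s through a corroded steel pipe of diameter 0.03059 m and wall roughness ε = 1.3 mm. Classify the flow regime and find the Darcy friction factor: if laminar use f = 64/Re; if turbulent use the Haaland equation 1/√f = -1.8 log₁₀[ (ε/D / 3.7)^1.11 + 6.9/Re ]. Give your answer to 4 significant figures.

f ≈ 0.06826

Re = ρVD/μ = 1921·0.9561·0.03059/0.00364 = 1.544e+04.
Re > 4000 → turbulent. ε/D = 0.0013/0.03059 = 0.0425; Haaland: 1/√f = -1.8 log₁₀[0.00703 + 0.000447] = 3.828, so f = 0.06826.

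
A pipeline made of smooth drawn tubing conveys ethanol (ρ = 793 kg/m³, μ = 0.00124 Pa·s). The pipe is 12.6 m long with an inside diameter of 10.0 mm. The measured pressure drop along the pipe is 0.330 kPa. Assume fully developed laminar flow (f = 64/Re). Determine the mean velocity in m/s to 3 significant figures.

For laminar flow, f = 64/Re with Re = ρVD/μ, so Darcy-Weisbach reduces to ΔP = 32μLV/D². Solving for V: V = ΔP·D²/(32μL) = 330·(0.01)²/(32·0.00124·12.6) = 0.066 m/s.
Check: Re = ρVD/μ = 793·0.066·0.01/0.00124 = 422.1 < 2300, so the laminar assumption holds.

V ≈ 0.0660 m/s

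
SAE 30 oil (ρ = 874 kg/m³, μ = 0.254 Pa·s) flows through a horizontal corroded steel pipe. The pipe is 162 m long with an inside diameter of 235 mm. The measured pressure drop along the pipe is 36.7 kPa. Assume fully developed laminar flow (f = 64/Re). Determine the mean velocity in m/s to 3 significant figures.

For laminar flow, f = 64/Re with Re = ρVD/μ, so Darcy-Weisbach reduces to ΔP = 32μLV/D². Solving for V: V = ΔP·D²/(32μL) = 3.67e+04·(0.235)²/(32·0.254·162) = 1.539 m/s.
Check: Re = ρVD/μ = 874·1.539·0.235/0.254 = 1245 < 2300, so the laminar assumption holds.

V ≈ 1.54 m/s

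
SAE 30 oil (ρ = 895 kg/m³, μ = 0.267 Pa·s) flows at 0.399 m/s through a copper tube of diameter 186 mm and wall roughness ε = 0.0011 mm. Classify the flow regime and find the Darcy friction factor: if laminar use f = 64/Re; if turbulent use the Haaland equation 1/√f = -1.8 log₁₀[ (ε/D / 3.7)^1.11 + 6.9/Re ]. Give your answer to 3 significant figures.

Re = ρVD/μ = 895·0.399·0.186/0.267 = 248.8.
Re < 2300 → laminar, so f = 64/Re = 0.2573 (roughness is irrelevant in laminar flow).

f ≈ 0.257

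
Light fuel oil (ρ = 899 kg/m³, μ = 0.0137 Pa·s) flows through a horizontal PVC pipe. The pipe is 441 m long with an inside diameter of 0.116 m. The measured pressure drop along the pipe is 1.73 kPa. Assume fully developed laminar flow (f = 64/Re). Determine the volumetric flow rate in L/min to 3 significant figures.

Q ≈ 76.4 L/min

For laminar flow, f = 64/Re with Re = ρVD/μ, so Darcy-Weisbach reduces to ΔP = 32μLV/D². Solving for V: V = ΔP·D²/(32μL) = 1730·(0.116)²/(32·0.0137·441) = 0.1204 m/s.
Check: Re = ρVD/μ = 899·0.1204·0.116/0.0137 = 916.5 < 2300, so the laminar assumption holds.
Q = V·A = 0.1204·(π/4·0.116²) = 0.001273 m³/s = 76.4 L/min.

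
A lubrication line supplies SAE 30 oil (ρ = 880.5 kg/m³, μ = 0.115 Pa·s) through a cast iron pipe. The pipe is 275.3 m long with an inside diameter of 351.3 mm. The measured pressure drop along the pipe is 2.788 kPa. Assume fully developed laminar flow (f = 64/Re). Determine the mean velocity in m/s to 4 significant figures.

For laminar flow, f = 64/Re with Re = ρVD/μ, so Darcy-Weisbach reduces to ΔP = 32μLV/D². Solving for V: V = ΔP·D²/(32μL) = 2788·(0.3513)²/(32·0.115·275.3) = 0.3396 m/s.
Check: Re = ρVD/μ = 880.5·0.3396·0.3513/0.115 = 913.5 < 2300, so the laminar assumption holds.

V ≈ 0.3396 m/s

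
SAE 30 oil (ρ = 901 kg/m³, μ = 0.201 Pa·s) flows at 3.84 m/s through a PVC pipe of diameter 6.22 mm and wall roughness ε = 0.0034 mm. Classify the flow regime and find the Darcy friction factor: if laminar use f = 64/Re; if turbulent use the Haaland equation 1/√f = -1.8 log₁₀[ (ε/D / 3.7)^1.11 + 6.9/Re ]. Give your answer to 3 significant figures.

Re = ρVD/μ = 901·3.84·0.00622/0.201 = 107.1.
Re < 2300 → laminar, so f = 64/Re = 0.5978 (roughness is irrelevant in laminar flow).

f ≈ 0.598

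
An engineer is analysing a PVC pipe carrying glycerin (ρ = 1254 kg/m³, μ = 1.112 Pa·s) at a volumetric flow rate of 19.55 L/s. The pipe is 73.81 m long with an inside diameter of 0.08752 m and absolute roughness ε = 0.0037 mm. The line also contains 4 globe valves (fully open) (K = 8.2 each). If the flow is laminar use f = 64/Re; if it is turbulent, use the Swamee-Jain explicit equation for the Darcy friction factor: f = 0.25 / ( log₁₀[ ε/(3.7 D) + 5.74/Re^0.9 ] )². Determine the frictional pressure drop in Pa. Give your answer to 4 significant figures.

ΔP ≈ 1331000 Pa

Q = 19.55 L/s = 19.55/1000 = 0.01955 m³/s.
Cross-sectional area A = πD²/4 = π(0.08752)²/4 = 0.006016 m²; mean velocity V = Q/A = 0.01955/0.006016 = 3.25 m/s.
Reynolds number Re = ρVD/μ = 1254 · 3.25 · 0.08752 / 1.11 = 320.7.
Re < 2300 → laminar flow, so f = 64/Re = 64/320.7 = 0.1995 (the turbulent correlation is not needed).
Total minor-loss coefficient ΣK = 4·8.2 = 32.8.
ΔP = [f·L/D + ΣK]·(ρV²/2) = [0.1995·73.81/0.08752 + 32.8]·(1254·3.25²/2) = [168.3 + 32.8]·6621 = 1.331e+06 Pa.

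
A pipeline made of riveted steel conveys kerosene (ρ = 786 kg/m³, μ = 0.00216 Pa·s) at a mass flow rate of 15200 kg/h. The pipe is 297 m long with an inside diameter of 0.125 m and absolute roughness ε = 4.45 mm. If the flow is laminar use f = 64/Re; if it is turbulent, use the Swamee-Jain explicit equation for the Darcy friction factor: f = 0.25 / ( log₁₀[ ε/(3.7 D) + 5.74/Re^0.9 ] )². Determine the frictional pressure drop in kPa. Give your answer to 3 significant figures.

ṁ = 15200 kg/h = 15200/3600 = 4.222 kg/s.
A = πD²/4 = π(0.125)²/4 = 0.01227 m²; mean velocity V = ṁ/(ρA) = 4.222/(786 · 0.01227) = 0.4377 m/s.
Reynolds number Re = ρVD/μ = 786 · 0.4377 · 0.125 / 0.00216 = 1.991e+04.
Re > 4000 → turbulent. Relative roughness ε/D = 0.00445/0.125 = 0.0356. Swamee-Jain: f = 0.25/(log₁₀[0.0356/3.7 + 5.74/1.991e+04^0.9])² = 0.25/(log₁₀[0.00962 + 0.000776])² = 0.25/(-1.983)² = 0.06357.
Darcy-Weisbach: ΔP = f(L/D)(ρV²/2) = 0.06357·(297/0.125)·(786·0.4377²/2) = 0.06357·2376·75.3 = 1.137e+04 Pa.
ΔP = 1.137e+04 Pa = 11.4 kPa.

ΔP ≈ 11.4 kPa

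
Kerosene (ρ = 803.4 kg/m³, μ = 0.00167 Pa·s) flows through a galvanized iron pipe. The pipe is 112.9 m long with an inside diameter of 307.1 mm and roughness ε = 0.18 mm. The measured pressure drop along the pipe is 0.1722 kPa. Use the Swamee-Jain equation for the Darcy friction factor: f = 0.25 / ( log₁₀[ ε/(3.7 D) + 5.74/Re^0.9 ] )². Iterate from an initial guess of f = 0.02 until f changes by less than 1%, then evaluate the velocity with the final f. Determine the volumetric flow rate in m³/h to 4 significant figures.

Q ≈ 57.88 m³/h

Rearranging Darcy-Weisbach: V = √(2·ΔP·D/(f·L·ρ)). With ε/D = 0.00018/0.3071 = 0.000586, iterate starting from f = 0.02:
  f = 0.02 → V = √(2·172.2·0.3071/(0.02·112.9·803.4)) = 0.2415 m/s; Re = ρVD/μ = 3.567e+04; f → 0.02427
  f = 0.02427 → V = 0.2192 m/s; Re = 3.238e+04; f → 0.02471
  f = 0.02471 → V = 0.2172 m/s; Re = 3.21e+04; f → 0.02475
Converged (Δf/f < 1%). With the final f = 0.02475: V = √(2·172.2·0.3071/(0.02475·112.9·803.4)) = 0.2171 m/s.
Q = V·A = 0.2171·(π/4·0.3071²) = 0.01608 m³/s = 57.88 m³/h.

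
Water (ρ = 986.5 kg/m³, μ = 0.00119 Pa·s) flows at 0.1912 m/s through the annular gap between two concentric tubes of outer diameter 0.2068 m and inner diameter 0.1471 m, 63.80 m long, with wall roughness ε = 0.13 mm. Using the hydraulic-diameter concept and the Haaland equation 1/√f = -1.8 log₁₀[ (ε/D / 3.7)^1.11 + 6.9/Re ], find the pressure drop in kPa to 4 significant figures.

Hydraulic diameter D_h = 4A/P = D_o - D_i = 0.2068 - 0.1471 = 0.0597 m.
Re = ρVD_h/μ = 986.5·0.1912·0.0597/0.00119 = 9463.
ε/D_h = 0.00013/0.0597 = 0.00218; Haaland gives 1/√f = -1.8 log₁₀[0.00026+0.000729] = 5.409, so f = 0.03418.
ΔP = f(L/D_h)(ρV²/2) = 0.03418·63.8/0.0597·18.03 = 658.7 Pa.
ΔP = 0.6587 kPa.

ΔP ≈ 0.6587 kPa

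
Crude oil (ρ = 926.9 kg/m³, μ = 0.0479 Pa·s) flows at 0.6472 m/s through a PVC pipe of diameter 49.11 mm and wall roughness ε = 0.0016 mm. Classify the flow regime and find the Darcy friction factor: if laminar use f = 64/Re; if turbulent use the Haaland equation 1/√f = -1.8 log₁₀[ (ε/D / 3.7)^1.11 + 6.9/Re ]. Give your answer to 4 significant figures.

Re = ρVD/μ = 926.9·0.6472·0.04911/0.0479 = 615.
Re < 2300 → laminar, so f = 64/Re = 0.1041 (roughness is irrelevant in laminar flow).

f ≈ 0.1041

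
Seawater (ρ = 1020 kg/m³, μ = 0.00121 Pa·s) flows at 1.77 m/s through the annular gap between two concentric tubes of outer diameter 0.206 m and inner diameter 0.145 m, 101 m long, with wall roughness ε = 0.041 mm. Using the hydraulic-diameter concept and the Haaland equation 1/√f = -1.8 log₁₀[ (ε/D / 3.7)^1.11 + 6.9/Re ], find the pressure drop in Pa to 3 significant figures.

Hydraulic diameter D_h = 4A/P = D_o - D_i = 0.206 - 0.145 = 0.061 m.
Re = ρVD_h/μ = 1020·1.77·0.061/0.00121 = 9.102e+04.
ε/D_h = 4.1e-05/0.061 = 0.000672; Haaland gives 1/√f = -1.8 log₁₀[7.04e-05+7.58e-05] = 6.903, so f = 0.02099.
ΔP = f(L/D_h)(ρV²/2) = 0.02099·101/0.061·1598 = 5.552e+04 Pa.

ΔP ≈ 55500 Pa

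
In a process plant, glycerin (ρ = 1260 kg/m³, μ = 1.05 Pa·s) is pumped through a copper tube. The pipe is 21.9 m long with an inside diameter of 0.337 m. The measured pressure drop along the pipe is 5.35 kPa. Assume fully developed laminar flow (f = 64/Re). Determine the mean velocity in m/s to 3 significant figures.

For laminar flow, f = 64/Re with Re = ρVD/μ, so Darcy-Weisbach reduces to ΔP = 32μLV/D². Solving for V: V = ΔP·D²/(32μL) = 5350·(0.337)²/(32·1.05·21.9) = 0.8257 m/s.
Check: Re = ρVD/μ = 1260·0.8257·0.337/1.05 = 333.9 < 2300, so the laminar assumption holds.

V ≈ 0.826 m/s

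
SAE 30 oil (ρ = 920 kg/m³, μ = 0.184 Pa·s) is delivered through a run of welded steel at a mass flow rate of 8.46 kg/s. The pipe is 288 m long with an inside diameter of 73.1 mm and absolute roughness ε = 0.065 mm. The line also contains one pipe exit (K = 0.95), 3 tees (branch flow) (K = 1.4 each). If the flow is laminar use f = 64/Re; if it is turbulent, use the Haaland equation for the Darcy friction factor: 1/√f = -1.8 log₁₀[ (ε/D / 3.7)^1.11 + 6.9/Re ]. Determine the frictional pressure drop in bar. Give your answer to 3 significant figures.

A = πD²/4 = π(0.0731)²/4 = 0.004197 m²; mean velocity V = ṁ/(ρA) = 8.46/(920 · 0.004197) = 2.191 m/s.
Reynolds number Re = ρVD/μ = 920 · 2.191 · 0.0731 / 0.184 = 800.8.
Re < 2300 → laminar flow, so f = 64/Re = 64/800.8 = 0.07992 (the turbulent correlation is not needed).
Total minor-loss coefficient ΣK = 1·0.95 + 3·1.4 = 5.15.
ΔP = [f·L/D + ΣK]·(ρV²/2) = [0.07992·288/0.0731 + 5.15]·(920·2.191²/2) = [314.9 + 5.15]·2208 = 7.067e+05 Pa.
ΔP = 7.067e+05 Pa = 7.07 bar.

ΔP ≈ 7.07 bar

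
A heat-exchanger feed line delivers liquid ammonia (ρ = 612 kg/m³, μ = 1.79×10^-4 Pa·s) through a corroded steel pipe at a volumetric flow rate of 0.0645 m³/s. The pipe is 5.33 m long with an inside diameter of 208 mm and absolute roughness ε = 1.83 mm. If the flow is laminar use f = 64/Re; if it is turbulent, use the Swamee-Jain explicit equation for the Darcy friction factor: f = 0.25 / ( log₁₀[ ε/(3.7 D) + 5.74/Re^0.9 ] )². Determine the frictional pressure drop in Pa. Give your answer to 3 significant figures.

ΔP ≈ 1030 Pa

Cross-sectional area A = πD²/4 = π(0.208)²/4 = 0.03398 m²; mean velocity V = Q/A = 0.0645/0.03398 = 1.898 m/s.
Reynolds number Re = ρVD/μ = 612 · 1.898 · 0.208 / 0.000179 = 1.35e+06.
Re > 4000 → turbulent. Relative roughness ε/D = 0.00183/0.208 = 0.0088. Swamee-Jain: f = 0.25/(log₁₀[0.0088/3.7 + 5.74/1.35e+06^0.9])² = 0.25/(log₁₀[0.00238 + 1.74e-05])² = 0.25/(-2.621)² = 0.0364.
Darcy-Weisbach: ΔP = f(L/D)(ρV²/2) = 0.0364·(5.33/0.208)·(612·1.898²/2) = 0.0364·25.62·1103 = 1028 Pa.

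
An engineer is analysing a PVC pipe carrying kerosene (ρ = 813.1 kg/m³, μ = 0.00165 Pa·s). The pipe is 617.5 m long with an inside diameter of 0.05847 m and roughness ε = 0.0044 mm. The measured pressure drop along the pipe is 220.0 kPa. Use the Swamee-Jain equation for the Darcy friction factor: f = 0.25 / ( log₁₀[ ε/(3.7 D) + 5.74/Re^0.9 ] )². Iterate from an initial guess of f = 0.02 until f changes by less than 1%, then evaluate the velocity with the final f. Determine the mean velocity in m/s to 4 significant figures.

Rearranging Darcy-Weisbach: V = √(2·ΔP·D/(f·L·ρ)). With ε/D = 4.4e-06/0.05847 = 7.53e-05, iterate starting from f = 0.02:
  f = 0.02 → V = √(2·2.2e+05·0.05847/(0.02·617.5·813.1)) = 1.601 m/s; Re = ρVD/μ = 4.612e+04; f → 0.02144
  f = 0.02144 → V = 1.546 m/s; Re = 4.455e+04; f → 0.0216
Converged (Δf/f < 1%). With the final f = 0.0216: V = √(2·2.2e+05·0.05847/(0.0216·617.5·813.1)) = 1.54 m/s.

V ≈ 1.540 m/s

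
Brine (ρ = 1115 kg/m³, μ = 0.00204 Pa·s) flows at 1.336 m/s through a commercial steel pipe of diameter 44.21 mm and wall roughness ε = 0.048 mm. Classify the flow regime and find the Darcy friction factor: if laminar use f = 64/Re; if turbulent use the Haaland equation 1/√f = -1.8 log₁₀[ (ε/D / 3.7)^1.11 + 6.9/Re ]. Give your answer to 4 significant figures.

Re = ρVD/μ = 1115·1.336·0.04421/0.00204 = 3.228e+04.
Re > 4000 → turbulent. ε/D = 4.8e-05/0.04421 = 0.00109; Haaland: 1/√f = -1.8 log₁₀[0.00012 + 0.000214] = 6.258, so f = 0.02553.

f ≈ 0.02553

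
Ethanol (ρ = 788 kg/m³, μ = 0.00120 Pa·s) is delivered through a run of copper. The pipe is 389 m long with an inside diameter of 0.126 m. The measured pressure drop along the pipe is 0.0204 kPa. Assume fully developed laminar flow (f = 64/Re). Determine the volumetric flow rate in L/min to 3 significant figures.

For laminar flow, f = 64/Re with Re = ρVD/μ, so Darcy-Weisbach reduces to ΔP = 32μLV/D². Solving for V: V = ΔP·D²/(32μL) = 20.4·(0.126)²/(32·0.0012·389) = 0.02168 m/s.
Check: Re = ρVD/μ = 788·0.02168·0.126/0.0012 = 1794 < 2300, so the laminar assumption holds.
Q = V·A = 0.02168·(π/4·0.126²) = 0.0002703 m³/s = 16.2 L/min.

Q ≈ 16.2 L/min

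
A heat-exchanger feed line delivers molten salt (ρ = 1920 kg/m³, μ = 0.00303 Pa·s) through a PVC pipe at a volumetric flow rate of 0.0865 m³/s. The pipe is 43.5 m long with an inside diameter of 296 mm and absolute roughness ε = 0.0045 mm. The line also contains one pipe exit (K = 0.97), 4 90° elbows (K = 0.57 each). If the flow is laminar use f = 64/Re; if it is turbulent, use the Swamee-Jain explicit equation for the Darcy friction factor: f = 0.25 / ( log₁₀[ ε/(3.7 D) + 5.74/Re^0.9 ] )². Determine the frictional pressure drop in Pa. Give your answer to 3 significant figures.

Cross-sectional area A = πD²/4 = π(0.296)²/4 = 0.06881 m²; mean velocity V = Q/A = 0.0865/0.06881 = 1.257 m/s.
Reynolds number Re = ρVD/μ = 1920 · 1.257 · 0.296 / 0.00303 = 2.358e+05.
Re > 4000 → turbulent. Relative roughness ε/D = 4.5e-06/0.296 = 1.52e-05. Swamee-Jain: f = 0.25/(log₁₀[1.52e-05/3.7 + 5.74/2.358e+05^0.9])² = 0.25/(log₁₀[4.11e-06 + 8.39e-05])² = 0.25/(-4.056)² = 0.0152.
Total minor-loss coefficient ΣK = 1·0.97 + 4·0.57 = 3.25.
ΔP = [f·L/D + ΣK]·(ρV²/2) = [0.0152·43.5/0.296 + 3.25]·(1920·1.257²/2) = [2.234 + 3.25]·1517 = 8318 Pa.

ΔP ≈ 8320 Pa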